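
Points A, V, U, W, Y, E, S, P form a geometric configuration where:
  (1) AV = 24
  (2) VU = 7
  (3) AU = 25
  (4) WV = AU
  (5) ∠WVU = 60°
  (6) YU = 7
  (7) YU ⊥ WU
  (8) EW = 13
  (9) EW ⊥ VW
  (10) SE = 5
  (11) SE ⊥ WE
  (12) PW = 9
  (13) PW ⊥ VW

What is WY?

From the given relations: WV = AU = 25.
Step 1: By the law of cosines on triangle UVW: UW² = 7² + 25² − 2·7·25·cos(60°) = 499, so UW ≈ 22.34.
Step 2: By the law of cosines on triangle WUY: WY² = 22.34² + 7² − 2·22.34·7·cos(90°) = 548, so WY = 2·√137.

Therefore, the length of WY = 2·√137.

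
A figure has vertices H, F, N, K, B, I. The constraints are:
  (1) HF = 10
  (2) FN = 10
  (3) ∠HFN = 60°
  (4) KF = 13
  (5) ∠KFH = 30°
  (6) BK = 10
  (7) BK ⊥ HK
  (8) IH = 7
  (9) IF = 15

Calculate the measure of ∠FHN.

Step 1: By the law of cosines on triangle HFN: HN² = 10² + 10² − 2·10·10·cos(60°) = 100, so HN = 10.
Step 2: By the inverse law of cosines on triangle FHN: cos(∠FHN) = (10² + 10² − 10²) / (2·10·10) = 100/200 = 0.5, so ∠FHN = 60°.

Therefore, the measure of angle ∠FHN = 60°.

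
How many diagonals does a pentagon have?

Each of the 5 vertices connects to 2 non-adjacent vertices via diagonals.
Total connections = 5 × 2 = 10, but each diagonal is counted twice.
Number of diagonals = 10 / 2 = 5.

5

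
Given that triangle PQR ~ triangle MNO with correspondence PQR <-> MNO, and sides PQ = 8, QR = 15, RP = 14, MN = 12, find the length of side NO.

k = 12/8 = 3/2. NO = 3/2 * 15 = 45/2.

45/2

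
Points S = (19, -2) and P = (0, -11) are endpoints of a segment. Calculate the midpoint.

M = ((x₁ + x₂)/2, (y₁ + y₂)/2)
= ((19 + 0)/2, (-2 + -11)/2)
= (19/2, -13/2) = (19/2, -13/2)

(19/2, -13/2)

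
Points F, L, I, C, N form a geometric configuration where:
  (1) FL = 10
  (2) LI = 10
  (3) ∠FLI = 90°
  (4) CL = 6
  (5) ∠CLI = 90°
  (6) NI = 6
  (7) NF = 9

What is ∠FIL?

Step 1: By the law of cosines on triangle ILF: IF² = 10² + 10² − 2·10·10·cos(90°) = 200, so IF = 10·√2.
Step 2: By the inverse law of cosines on triangle FIL: cos(∠FIL) = ((10·√2)² + 10² − 10²) / (2·10·√2·10) = 200/282.84 = 0.7071, so ∠FIL = 45°.

Therefore, the measure of angle ∠FIL = 45°.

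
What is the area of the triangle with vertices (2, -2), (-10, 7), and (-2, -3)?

Shoelace: Area = (1/2)|2(7--3) + -10(-3--2) + -2(-2-7)| = (1/2)(48) = 24

24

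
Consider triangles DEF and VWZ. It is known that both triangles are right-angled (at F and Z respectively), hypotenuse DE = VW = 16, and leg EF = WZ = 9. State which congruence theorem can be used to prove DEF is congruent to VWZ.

Consider the given information: both triangles are right-angled (at F and Z respectively), hypotenuse DE = VW = 16, and leg EF = WZ = 9
This is not SSS or AAS: SSS requires all three pairs of sides, but we don't have that. AAS requires two angles and a non-included side.
The correct criterion is HL. The hypotenuse and one leg of two right triangles are equal (Hypotenuse-Leg).

HL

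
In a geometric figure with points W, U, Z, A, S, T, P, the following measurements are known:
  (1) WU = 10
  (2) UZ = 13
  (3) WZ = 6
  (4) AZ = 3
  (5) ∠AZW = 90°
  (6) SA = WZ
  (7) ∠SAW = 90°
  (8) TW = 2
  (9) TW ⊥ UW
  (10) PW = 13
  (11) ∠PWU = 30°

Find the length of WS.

From the given relations: SA = WZ = 6.
Step 1: By the law of cosines on triangle AZW: AW² = 3² + 6² − 2·3·6·cos(90°) = 45, so AW = 3·√5.
Step 2: By the law of cosines on triangle WAS: WS² = (3·√5)² + 6² − 2·3·√5·6·cos(90°) = 81, so WS = 9.

Therefore, the length of WS = 9.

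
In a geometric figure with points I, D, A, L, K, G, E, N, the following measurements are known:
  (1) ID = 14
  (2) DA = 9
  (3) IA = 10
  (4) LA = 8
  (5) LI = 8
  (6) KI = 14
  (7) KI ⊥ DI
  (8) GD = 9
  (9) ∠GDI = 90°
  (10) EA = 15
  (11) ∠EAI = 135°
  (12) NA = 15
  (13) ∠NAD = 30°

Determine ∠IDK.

Step 1: By the law of cosines on triangle DIK: DK² = 14² + 14² − 2·14·14·cos(90°) = 392, so DK = 14·√2.
Step 2: By the inverse law of cosines on triangle IDK: cos(∠IDK) = (14² + (14·√2)² − 14²) / (2·14·14·√2) = 392/554.37 = 0.7071, so ∠IDK = 45°.

Therefore, the measure of angle ∠IDK = 45°.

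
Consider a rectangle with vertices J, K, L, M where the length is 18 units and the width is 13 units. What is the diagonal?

A rectangle's diagonal splits it into two right triangles, with the diagonal as the hypotenuse.
By the Pythagorean theorem, d^2 = 18^2 + 13^2 = 493.
Therefore d = sqrt(493).

sqrt(493)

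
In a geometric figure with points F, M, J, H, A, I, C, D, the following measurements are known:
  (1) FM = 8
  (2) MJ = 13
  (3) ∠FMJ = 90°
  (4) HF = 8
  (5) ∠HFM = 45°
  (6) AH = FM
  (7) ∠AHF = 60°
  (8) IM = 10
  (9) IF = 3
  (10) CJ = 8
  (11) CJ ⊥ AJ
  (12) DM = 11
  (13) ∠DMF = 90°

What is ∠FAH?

From the given relations: AH = FM = 8.
Step 1: By the law of cosines on triangle AHF: AF² = 8² + 8² − 2·8·8·cos(60°) = 64, so AF = 8.
Step 2: By the inverse law of cosines on triangle FAH: cos(∠FAH) = (8² + 8² − 8²) / (2·8·8) = 64/128 = 0.5, so ∠FAH = 60°.

Therefore, the measure of angle ∠FAH = 60°.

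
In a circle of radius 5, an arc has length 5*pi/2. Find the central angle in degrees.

θ = 360 × 5*pi/2 / (2π × 5) = 90° (rearranging arc length formula).

90°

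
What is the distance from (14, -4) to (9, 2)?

The horizontal distance is |9 - 14| = 5 and the vertical distance is |2 - -4| = 6.
By the Pythagorean theorem, d = sqrt(5^2 + 6^2) = sqrt(61).

sqrt(61)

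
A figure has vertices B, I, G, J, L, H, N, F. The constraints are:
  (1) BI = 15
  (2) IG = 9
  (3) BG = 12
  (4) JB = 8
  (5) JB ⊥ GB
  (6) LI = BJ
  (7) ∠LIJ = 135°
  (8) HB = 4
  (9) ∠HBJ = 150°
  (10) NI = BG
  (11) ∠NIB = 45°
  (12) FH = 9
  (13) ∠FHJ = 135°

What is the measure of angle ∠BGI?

Step 1: By the inverse law of cosines on triangle BGI: cos(∠BGI) = (12² + 9² − 15²) / (2·12·9) = 0/216 = 0, so ∠BGI = 90°.

Therefore, the measure of angle ∠BGI = 90°.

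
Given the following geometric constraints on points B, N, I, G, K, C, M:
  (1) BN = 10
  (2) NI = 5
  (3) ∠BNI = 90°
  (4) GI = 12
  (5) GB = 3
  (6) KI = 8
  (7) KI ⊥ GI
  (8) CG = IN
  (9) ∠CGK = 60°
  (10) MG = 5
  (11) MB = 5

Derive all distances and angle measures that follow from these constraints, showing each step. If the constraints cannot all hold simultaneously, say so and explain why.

The constraints are consistent.

From the given relations:
  CG = IN = 5

Step 1: From BN = 10, NI = 5, and ∠BNI = 90°, by the law of cosines:
  BI² = BN² + NI² - 2·BN·NI·cos(90°) = 100 + 25 - 0 = 125
  BI = 5·√5

Step 2: From GI = 12, IK = 8, and ∠GIK = 90°, by the law of cosines:
  GK² = GI² + IK² - 2·GI·IK·cos(90°) = 144 + 64 - 0 = 208
  GK = 4·√13

Step 3: From BG = 3, BM = 5, GM = 5, by the inverse law of cosines:
  cos(∠GBM) = (BG² + BM² - GM²) / (2·BG·BM)
  ∠GBM = 72.54°

Step 4: From GB = 3, GM = 5, BM = 5, by the inverse law of cosines:
  cos(∠BGM) = (GB² + GM² - BM²) / (2·GB·GM)
  ∠BGM = 72.54°

Step 5: From MB = 5, MG = 5, BG = 3, by the inverse law of cosines:
  cos(∠BMG) = (MB² + MG² - BG²) / (2·MB·MG)
  ∠BMG = 34.92°

Step 6: From KG = 4·√13, GC = 5, and ∠KGC = 60°, by the law of cosines:
  KC² = KG² + GC² - 2·KG·GC·cos(60°) = 208 + 25 - 72.11 = 160.9
  KC ≈ 12.68

Step 7: From BG = 3, BI = 5·√5, GI = 12, by the inverse law of cosines:
  cos(∠GBI) = (BG² + BI² - GI²) / (2·BG·BI)
  ∠GBI = 98.57°

Step 8: From BI = 5·√5, BN = 10, IN = 5, by the inverse law of cosines:
  cos(∠IBN) = (BI² + BN² - IN²) / (2·BI·BN)
  ∠IBN = 26.57°

Step 9: From IB = 5·√5, IG = 12, BG = 3, by the inverse law of cosines:
  cos(∠BIG) = (IB² + IG² - BG²) / (2·IB·IG)
  ∠BIG = 14.31°

Step 10: From IB = 5·√5, IN = 5, BN = 10, by the inverse law of cosines:
  cos(∠BIN) = (IB² + IN² - BN²) / (2·IB·IN)
  ∠BIN = 63.43°

Step 11: From GB = 3, GI = 12, BI = 5·√5, by the inverse law of cosines:
  cos(∠BGI) = (GB² + GI² - BI²) / (2·GB·GI)
  ∠BGI = 67.11°

Step 12: From GI = 12, GK = 4·√13, IK = 8, by the inverse law of cosines:
  cos(∠IGK) = (GI² + GK² - IK²) / (2·GI·GK)
  ∠IGK = 33.69°

Step 13: From KG = 4·√13, KI = 8, GI = 12, by the inverse law of cosines:
  cos(∠GKI) = (KG² + KI² - GI²) / (2·KG·KI)
  ∠GKI = 56.31°

Step 14: From KC = 12.68, KG = 4·√13, CG = 5, by the inverse law of cosines:
  cos(∠CKG) = (KC² + KG² - CG²) / (2·KC·KG)
  ∠CKG = 19.96°

Step 15: From CG = 5, CK = 12.68, GK = 4·√13, by the inverse law of cosines:
  cos(∠GCK) = (CG² + CK² - GK²) / (2·CG·CK)
  ∠GCK = 100.04°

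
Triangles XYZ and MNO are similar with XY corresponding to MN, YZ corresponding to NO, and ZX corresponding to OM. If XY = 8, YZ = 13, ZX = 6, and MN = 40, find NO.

k = 40/8 = 5. NO = 5 * 13 = 65.

65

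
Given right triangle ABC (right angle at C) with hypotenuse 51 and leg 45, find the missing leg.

BC = sqrt(51^2 - 45^2) = sqrt(576) = 24

24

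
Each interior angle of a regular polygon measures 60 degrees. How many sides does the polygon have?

Exterior angle = 180 - 60 = 120. n = 360 / 120 = 3.

3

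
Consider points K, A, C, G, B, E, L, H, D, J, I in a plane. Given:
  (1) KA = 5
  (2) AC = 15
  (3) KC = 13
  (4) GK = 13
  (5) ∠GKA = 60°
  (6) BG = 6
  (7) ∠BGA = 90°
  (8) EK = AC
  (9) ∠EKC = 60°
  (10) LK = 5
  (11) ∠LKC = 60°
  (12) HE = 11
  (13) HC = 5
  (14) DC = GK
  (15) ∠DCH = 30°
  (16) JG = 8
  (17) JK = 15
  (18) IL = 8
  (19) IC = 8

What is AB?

Step 1: By the law of cosines on triangle GKA: GA² = 13² + 5² − 2·13·5·cos(60°) = 129, so GA = √129.
Step 2: By the law of cosines on triangle AGB: AB² = √129² + 6² − 2·√129·6·cos(90°) = 165, so AB = √165.

Therefore, the length of AB = √165.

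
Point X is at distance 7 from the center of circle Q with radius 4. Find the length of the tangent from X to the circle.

The tangent, radius, and line from the external point to the center form a right triangle.
The right angle is where the tangent meets the radius.
By the Pythagorean theorem: tangent² + 4² = 7²
tangent² = 49 - 16 = 33
tangent = sqrt(33)

sqrt(33)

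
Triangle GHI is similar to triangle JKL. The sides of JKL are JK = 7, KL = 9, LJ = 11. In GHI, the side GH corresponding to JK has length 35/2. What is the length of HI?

k = 35/2/7 = 5/2. HI = 5/2 * 9 = 45/2.

45/2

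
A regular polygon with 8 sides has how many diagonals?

Each of the 8 vertices connects to 5 non-adjacent vertices via diagonals.
Total connections = 8 × 5 = 40, but each diagonal is counted twice.
Number of diagonals = 40 / 2 = 20.

20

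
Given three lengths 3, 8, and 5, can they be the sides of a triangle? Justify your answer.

Check the triangle inequality: 3 + 5 = 8 ≤ 8.
Since the sum of two sides does not exceed the third, no triangle can be formed.

No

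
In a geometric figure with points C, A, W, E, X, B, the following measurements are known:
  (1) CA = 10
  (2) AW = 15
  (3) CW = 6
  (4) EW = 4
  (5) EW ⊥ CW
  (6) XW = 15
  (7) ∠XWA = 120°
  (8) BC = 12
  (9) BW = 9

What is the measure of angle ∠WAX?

Step 1: By the law of cosines on triangle AWX: AX² = 15² + 15² − 2·15·15·cos(120°) = 675, so AX = 15·√3.
Step 2: By the inverse law of cosines on triangle WAX: cos(∠WAX) = (15² + (15·√3)² − 15²) / (2·15·15·√3) = 675/779.42 = 0.866, so ∠WAX = 30°.

Therefore, the measure of angle ∠WAX = 30°.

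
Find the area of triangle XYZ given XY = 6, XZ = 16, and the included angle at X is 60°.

Area = (1/2) * XY * XZ * sin(X)
Area = (1/2) * 6 * 16 * sin(60°)
Area = (1/2) * 6 * 16 * sqrt(3)/2
Area = 24*sqrt(3)

24*sqrt(3)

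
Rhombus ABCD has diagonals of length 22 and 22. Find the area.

Area = (22 * 22) / 2 = 484 / 2 = 242

242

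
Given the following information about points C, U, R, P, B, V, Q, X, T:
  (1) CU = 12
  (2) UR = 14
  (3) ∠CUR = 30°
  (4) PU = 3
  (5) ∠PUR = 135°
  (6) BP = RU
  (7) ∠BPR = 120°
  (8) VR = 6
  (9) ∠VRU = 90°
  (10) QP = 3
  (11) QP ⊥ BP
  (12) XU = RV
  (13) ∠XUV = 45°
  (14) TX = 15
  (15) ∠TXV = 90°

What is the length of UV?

Step 1: By the law of cosines on triangle URV: UV² = 14² + 6² − 2·14·6·cos(90°) = 232, so UV = 2·√58.

Therefore, the length of UV = 2·√58.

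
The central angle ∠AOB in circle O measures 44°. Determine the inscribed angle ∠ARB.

By the inscribed angle theorem, the inscribed angle is half the central angle.
Inscribed angle = 44° / 2 = 22°

22°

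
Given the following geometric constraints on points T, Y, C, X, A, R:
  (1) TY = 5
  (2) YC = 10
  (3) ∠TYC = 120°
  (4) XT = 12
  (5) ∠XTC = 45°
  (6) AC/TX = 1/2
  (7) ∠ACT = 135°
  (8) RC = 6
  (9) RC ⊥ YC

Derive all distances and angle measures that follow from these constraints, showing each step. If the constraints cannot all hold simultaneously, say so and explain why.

The constraints are consistent.

From the given relations:
  AC = 1/2·TX = 1/2·12 = 6

Step 1: From TY = 5, YC = 10, and ∠TYC = 120°, by the law of cosines:
  TC² = TY² + YC² - 2·TY·YC·cos(120°) = 25 + 100 + 50 = 175
  TC = 5·√7

Step 2: From YC = 10, CR = 6, and ∠YCR = 90°, by the law of cosines:
  YR² = YC² + CR² - 2·YC·CR·cos(90°) = 100 + 36 - 0 = 136
  YR = 2·√34

Step 3: From TC = 5·√7, CA = 6, and ∠TCA = 135°, by the law of cosines:
  TA² = TC² + CA² - 2·TC·CA·cos(135°) = 175 + 36 + 112.2 = 323.2
  TA ≈ 17.98

Step 4: From CT = 5·√7, TX = 12, and ∠CTX = 45°, by the law of cosines:
  CX² = CT² + TX² - 2·CT·TX·cos(45°) = 175 + 144 - 224.5 = 94.5
  CX ≈ 9.72

Step 5: From TC = 5·√7, TY = 5, CY = 10, by the inverse law of cosines:
  cos(∠CTY) = (TC² + TY² - CY²) / (2·TC·TY)
  ∠CTY = 40.89°

Step 6: From YC = 10, YR = 2·√34, CR = 6, by the inverse law of cosines:
  cos(∠CYR) = (YC² + YR² - CR²) / (2·YC·YR)
  ∠CYR = 30.96°

Step 7: From CT = 5·√7, CY = 10, TY = 5, by the inverse law of cosines:
  cos(∠TCY) = (CT² + CY² - TY²) / (2·CT·CY)
  ∠TCY = 19.11°

Step 8: From RC = 6, RY = 2·√34, CY = 10, by the inverse law of cosines:
  cos(∠CRY) = (RC² + RY² - CY²) / (2·RC·RY)
  ∠CRY = 59.04°

Step 9: From TA = 17.98, TC = 5·√7, AC = 6, by the inverse law of cosines:
  cos(∠ATC) = (TA² + TC² - AC²) / (2·TA·TC)
  ∠ATC = 13.65°

Step 10: From CT = 5·√7, CX = 9.72, TX = 12, by the inverse law of cosines:
  cos(∠TCX) = (CT² + CX² - TX²) / (2·CT·CX)
  ∠TCX = 60.79°

Step 11: From XC = 9.72, XT = 12, CT = 5·√7, by the inverse law of cosines:
  cos(∠CXT) = (XC² + XT² - CT²) / (2·XC·XT)
  ∠CXT = 74.21°

Step 12: From AC = 6, AT = 17.98, CT = 5·√7, by the inverse law of cosines:
  cos(∠CAT) = (AC² + AT² - CT²) / (2·AC·AT)
  ∠CAT = 31.35°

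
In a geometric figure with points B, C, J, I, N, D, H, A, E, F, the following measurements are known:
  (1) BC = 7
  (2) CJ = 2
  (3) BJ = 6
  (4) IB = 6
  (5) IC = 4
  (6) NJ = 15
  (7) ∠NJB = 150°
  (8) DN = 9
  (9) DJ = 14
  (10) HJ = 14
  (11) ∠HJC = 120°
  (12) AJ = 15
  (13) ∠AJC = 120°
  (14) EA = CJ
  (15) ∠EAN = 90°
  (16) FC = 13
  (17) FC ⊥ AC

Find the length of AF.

Step 1: By the law of cosines on triangle CJA: CA² = 2² + 15² − 2·2·15·cos(120°) = 259, so CA ≈ 16.09.
Step 2: By the law of cosines on triangle ACF: AF² = 16.09² + 13² − 2·16.09·13·cos(90°) = 428, so AF = 2·√107.

Therefore, the length of AF = 2·√107.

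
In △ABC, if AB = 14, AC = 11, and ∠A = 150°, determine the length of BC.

When two sides and the included angle are known, the law of cosines gives the third side.
c^2 = a^2 + b^2 - 2ab cos(C) generalizes the Pythagorean theorem to non-right triangles.
Here: BC^2 = 196 + 121 - 308*(-sqrt(3)/2) = 154*sqrt(3) + 317
BC = sqrt(154*sqrt(3) + 317)

sqrt(154*sqrt(3) + 317)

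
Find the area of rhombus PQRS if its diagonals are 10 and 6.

Area = (10 * 6) / 2 = 60 / 2 = 30

30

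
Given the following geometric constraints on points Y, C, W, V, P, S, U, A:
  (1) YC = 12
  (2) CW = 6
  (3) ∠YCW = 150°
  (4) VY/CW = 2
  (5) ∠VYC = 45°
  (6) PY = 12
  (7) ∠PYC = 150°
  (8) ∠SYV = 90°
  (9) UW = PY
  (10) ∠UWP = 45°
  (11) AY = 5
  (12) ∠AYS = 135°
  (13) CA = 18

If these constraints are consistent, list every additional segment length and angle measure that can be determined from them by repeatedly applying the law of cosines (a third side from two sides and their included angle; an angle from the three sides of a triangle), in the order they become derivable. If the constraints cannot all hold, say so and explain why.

These constraints are not satisfiable: by the triangle inequality in triangle YCA, (1) YC = 12 and (11) AY = 5 force CA ≤ 12 + 5 = 17, but (13) says CA = 18. No planar figure meets all of them, so nothing further can be derived.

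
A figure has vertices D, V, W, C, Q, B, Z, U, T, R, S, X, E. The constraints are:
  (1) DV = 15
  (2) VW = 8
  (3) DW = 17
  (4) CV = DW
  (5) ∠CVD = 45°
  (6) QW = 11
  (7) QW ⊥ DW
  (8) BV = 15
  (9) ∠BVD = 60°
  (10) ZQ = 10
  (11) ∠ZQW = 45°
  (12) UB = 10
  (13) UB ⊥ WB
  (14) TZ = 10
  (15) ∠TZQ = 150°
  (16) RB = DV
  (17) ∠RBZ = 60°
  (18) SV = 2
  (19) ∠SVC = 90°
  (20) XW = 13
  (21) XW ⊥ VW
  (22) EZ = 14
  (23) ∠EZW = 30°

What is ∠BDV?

Step 1: By the law of cosines on triangle DVB: DB² = 15² + 15² − 2·15·15·cos(60°) = 225, so DB = 15.
Step 2: By the inverse law of cosines on triangle BDV: cos(∠BDV) = (15² + 15² − 15²) / (2·15·15) = 225/450 = 0.5, so ∠BDV = 60°.

Therefore, the measure of angle ∠BDV = 60°.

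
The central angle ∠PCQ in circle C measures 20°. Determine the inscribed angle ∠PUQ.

An inscribed angle intercepts an arc from a point on the circle, while the central angle intercepts the same arc from the center.
The inscribed angle is always half the central angle: 20° / 2 = 10°.

10°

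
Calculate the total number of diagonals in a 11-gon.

Total line segments between 11 vertices = C(11,2) = 55.
Subtract the 11 sides: 55 - 11 = 44 diagonals.

44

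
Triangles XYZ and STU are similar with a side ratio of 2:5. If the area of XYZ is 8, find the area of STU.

For similar figures, the area ratio equals the square of the side ratio.
Side ratio (XYZ to STU) = 2:5, so area ratio = 2^2:5^2 = 4:25.
If the area of XYZ is 8, then the area of STU = 8 * (25/4) = 50.

50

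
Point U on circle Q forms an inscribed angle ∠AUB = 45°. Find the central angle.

By the inscribed angle theorem, the central angle is twice the inscribed angle.
Central angle = 2 × 45° = 90°

90°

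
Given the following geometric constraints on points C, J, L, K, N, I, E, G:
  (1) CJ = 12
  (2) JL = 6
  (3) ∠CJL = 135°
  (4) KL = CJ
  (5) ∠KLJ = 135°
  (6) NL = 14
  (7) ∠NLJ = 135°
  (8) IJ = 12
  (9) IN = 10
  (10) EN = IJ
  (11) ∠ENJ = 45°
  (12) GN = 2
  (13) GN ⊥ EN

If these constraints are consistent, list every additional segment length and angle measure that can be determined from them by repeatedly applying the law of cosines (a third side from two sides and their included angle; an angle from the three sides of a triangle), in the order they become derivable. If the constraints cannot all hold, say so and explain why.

The constraints are consistent. Derivable facts, in order:
After 1 step:
- CL ≈ 16.79
- EG = 2·√37
- JK ≈ 16.79
- JN ≈ 18.73
After 2 steps:
- JE ≈ 13.3
- ∠CLJ = 30.36°
- ∠EGN = 80.54°
- ∠GEN = 9.46°
- ∠IJN = 28.56°
- ∠INJ = 35.01°
- ∠JCL = 14.64°
- ∠JIN = 116.42°
- ∠JKL = 14.64°
- ∠JNL = 13.09°
- ∠KJL = 30.36°
- ∠LJN = 31.91°
After 3 steps:
- ∠EJN = 39.63°
- ∠JEN = 95.37°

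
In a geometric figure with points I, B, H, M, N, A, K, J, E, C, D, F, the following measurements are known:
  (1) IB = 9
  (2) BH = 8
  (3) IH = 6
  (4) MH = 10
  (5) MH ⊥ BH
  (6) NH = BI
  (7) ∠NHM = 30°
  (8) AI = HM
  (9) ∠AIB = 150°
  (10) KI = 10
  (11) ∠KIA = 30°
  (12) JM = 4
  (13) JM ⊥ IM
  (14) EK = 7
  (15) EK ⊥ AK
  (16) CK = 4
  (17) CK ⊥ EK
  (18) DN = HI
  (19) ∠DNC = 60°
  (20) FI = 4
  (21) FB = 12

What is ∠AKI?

From the given relations: AI = HM = 10.
Step 1: By the law of cosines on triangle KIA: KA² = 10² + 10² − 2·10·10·cos(30°) = 26.79, so KA ≈ 5.18.
Step 2: By the inverse law of cosines on triangle AKI: cos(∠AKI) = (5.18² + 10² − 10²) / (2·5.18·10) = 26.79/103.53 = 0.2588, so ∠AKI = 75°.

Therefore, the measure of angle ∠AKI = 75°.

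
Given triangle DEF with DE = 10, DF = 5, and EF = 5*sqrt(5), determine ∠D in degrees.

When all three sides of a triangle are known, the law of cosines can be rearranged to find any angle.
cos(C) = (a² + b² - c²) / (2ab) gives cos(D) = 0.
Taking the inverse cosine: D = 90°.

90°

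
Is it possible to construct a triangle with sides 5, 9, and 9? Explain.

For three segments to close into a triangle, no single side can be as long as the other two combined.
The longest side is 9, and 5 + 9 = 14 > 9.
A triangle can be formed.

Yes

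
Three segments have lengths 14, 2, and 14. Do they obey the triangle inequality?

Sort the sides: 2, 14, 14.
It suffices to check that the sum of the two smallest exceeds the largest:
2 + 14 = 16 > 14. ✓
Yes, a valid triangle can be formed.

Yes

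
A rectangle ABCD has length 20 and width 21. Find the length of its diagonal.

d = sqrt(20^2 + 21^2) = sqrt(841) = 29

29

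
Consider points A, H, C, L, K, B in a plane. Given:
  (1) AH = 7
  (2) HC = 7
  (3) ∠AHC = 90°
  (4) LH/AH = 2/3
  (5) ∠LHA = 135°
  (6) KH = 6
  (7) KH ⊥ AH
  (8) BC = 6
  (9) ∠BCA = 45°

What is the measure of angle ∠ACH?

Step 1: By the law of cosines on triangle CHA: CA² = 7² + 7² − 2·7·7·cos(90°) = 98, so CA = 7·√2.
Step 2: By the inverse law of cosines on triangle ACH: cos(∠ACH) = ((7·√2)² + 7² − 7²) / (2·7·√2·7) = 98/138.59 = 0.7071, so ∠ACH = 45°.

Therefore, the measure of angle ∠ACH = 45°.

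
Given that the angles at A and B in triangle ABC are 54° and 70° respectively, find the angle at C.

angle C = 180 - 54 - 70 = 56 degrees.

56 degrees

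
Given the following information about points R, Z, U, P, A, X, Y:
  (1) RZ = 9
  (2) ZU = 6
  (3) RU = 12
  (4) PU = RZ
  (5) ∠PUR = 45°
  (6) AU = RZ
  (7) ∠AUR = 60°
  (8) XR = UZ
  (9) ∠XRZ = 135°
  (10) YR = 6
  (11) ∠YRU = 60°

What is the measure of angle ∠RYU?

Step 1: By the law of cosines on triangle YRU: YU² = 6² + 12² − 2·6·12·cos(60°) = 108, so YU = 6·√3.
Step 2: By the inverse law of cosines on triangle RYU: cos(∠RYU) = (6² + (6·√3)² − 12²) / (2·6·6·√3) = 0/124.71 = 0, so ∠RYU = 90°.

Therefore, the measure of angle ∠RYU = 90°.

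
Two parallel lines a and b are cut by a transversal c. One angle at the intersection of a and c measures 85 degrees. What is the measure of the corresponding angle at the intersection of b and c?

When a transversal crosses parallel lines, angles in the same position at each intersection are called corresponding angles.
These are always equal, so the answer is 85 degrees.

85 degrees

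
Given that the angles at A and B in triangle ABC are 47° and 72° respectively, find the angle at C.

The interior angles sum to 180°: angle C = 180 - 47 - 72 = 61°.
The triangle is acute (angles 47°, 72°, 61°).

61 degrees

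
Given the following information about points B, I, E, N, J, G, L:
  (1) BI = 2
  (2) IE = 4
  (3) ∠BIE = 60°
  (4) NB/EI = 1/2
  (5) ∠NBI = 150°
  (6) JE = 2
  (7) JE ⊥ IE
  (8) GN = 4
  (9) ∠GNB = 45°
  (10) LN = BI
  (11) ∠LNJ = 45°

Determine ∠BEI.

Step 1: By the law of cosines on triangle EIB: EB² = 4² + 2² − 2·4·2·cos(60°) = 12, so EB = 2·√3.
Step 2: By the inverse law of cosines on triangle BEI: cos(∠BEI) = ((2·√3)² + 4² − 2²) / (2·2·√3·4) = 24/27.71 = 0.866, so ∠BEI = 30°.

Therefore, the measure of angle ∠BEI = 30°.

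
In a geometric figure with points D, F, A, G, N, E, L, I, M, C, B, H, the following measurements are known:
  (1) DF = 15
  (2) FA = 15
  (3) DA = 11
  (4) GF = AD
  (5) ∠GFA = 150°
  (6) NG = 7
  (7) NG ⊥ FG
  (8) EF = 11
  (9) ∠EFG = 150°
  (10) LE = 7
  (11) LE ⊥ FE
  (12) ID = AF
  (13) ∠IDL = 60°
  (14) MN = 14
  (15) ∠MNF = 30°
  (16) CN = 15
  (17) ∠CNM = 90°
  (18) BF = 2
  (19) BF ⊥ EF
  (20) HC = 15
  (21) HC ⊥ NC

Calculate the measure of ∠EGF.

From the given relations: GF = AD = 11.
Step 1: By the law of cosines on triangle GFE: GE² = 11² + 11² − 2·11·11·cos(150°) = 451.58, so GE ≈ 21.25.
Step 2: By the inverse law of cosines on triangle EGF: cos(∠EGF) = (21.25² + 11² − 11²) / (2·21.25·11) = 451.58/467.51 = 0.9659, so ∠EGF = 15°.

Therefore, the measure of angle ∠EGF = 15°.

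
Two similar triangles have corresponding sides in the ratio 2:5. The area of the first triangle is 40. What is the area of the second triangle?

The ratio of areas of similar triangles = (side ratio)^2.
Side ratio = 2:5, so area ratio = 4:25.
Area of the second triangle / Area of the first triangle = 25/4
Area of the second triangle = 40 * 25/4 = 250

250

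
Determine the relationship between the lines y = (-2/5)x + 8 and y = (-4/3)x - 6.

Slope of line 1: m1 = -2/5
Slope of line 2: m2 = -4/3
m1 != m2 (-2/5 != -4/3), so not parallel.
m1 * m2 = (-2/5) * (-4/3) = 8/15 != -1, so not perpendicular.
The lines are neither parallel nor perpendicular.

Neither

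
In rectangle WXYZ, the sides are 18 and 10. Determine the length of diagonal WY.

d = sqrt(18^2 + 10^2) = sqrt(424) = 2*sqrt(106)

2*sqrt(106)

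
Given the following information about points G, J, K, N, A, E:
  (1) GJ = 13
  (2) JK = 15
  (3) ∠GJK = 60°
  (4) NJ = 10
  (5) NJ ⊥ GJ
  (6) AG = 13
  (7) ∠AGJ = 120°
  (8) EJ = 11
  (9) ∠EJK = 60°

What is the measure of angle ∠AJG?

Step 1: By the law of cosines on triangle JGA: JA² = 13² + 13² − 2·13·13·cos(120°) = 507, so JA = 13·√3.
Step 2: By the inverse law of cosines on triangle AJG: cos(∠AJG) = ((13·√3)² + 13² − 13²) / (2·13·√3·13) = 507/585.43 = 0.866, so ∠AJG = 30°.

Therefore, the measure of angle ∠AJG = 30°.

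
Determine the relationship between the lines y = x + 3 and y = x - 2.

Slope of line 1: m1 = 1
Slope of line 2: m2 = 1
Two lines are parallel if and only if they have equal slopes (or both are vertical).
Here m1 = m2 = 1, confirming the lines are parallel.

Parallel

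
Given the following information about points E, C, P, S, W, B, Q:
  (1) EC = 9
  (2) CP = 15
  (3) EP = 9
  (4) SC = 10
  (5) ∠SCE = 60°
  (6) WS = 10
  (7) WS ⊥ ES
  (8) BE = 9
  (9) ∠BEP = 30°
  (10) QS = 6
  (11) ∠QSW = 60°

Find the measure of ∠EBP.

Step 1: By the law of cosines on triangle BEP: BP² = 9² + 9² − 2·9·9·cos(30°) = 21.7, so BP ≈ 4.66.
Step 2: By the inverse law of cosines on triangle EBP: cos(∠EBP) = (9² + 4.66² − 9²) / (2·9·4.66) = 21.7/83.86 = 0.2588, so ∠EBP = 75°.

Therefore, the measure of angle ∠EBP = 75°.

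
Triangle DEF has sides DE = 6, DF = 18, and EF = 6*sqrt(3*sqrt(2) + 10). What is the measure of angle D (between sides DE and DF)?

By the inverse law of cosines: cos(D) = (DE² + DF² - EF²) / (2 × DE × DF)
cos(D) = (6² + 18² - (6*sqrt(3*sqrt(2) + 10))²) / (2 × 6 × 18)
cos(D) = (36 + 324 - (108*sqrt(2) + 360)) / 216
cos(D) = -sqrt(2)/2
D = arccos(-sqrt(2)/2) = 135°

135°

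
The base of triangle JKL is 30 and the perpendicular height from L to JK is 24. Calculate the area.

Area = (1/2)(30)(24) = 360

360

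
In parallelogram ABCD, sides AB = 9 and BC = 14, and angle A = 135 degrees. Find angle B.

Opposite sides of a parallelogram are parallel, so consecutive angles form co-interior angles on a transversal.
Co-interior angles sum to 180°, giving angle B = 180 - 135 = 45 degrees.

45 degrees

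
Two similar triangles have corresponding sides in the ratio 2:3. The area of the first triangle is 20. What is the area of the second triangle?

The ratio of areas of similar triangles = (side ratio)^2.
Side ratio = 2:3, so area ratio = 4:9.
Area of the second triangle / Area of the first triangle = 9/4
Area of the second triangle = 20 * 9/4 = 45

45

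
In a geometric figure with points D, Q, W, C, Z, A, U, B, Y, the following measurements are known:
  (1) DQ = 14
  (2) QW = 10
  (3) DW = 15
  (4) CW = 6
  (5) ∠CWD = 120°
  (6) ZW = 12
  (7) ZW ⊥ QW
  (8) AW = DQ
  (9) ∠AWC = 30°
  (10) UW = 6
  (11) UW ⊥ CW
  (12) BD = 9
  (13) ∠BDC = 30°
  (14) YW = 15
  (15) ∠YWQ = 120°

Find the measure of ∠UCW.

Step 1: By the law of cosines on triangle CWU: CU² = 6² + 6² − 2·6·6·cos(90°) = 72, so CU = 6·√2.
Step 2: By the inverse law of cosines on triangle UCW: cos(∠UCW) = ((6·√2)² + 6² − 6²) / (2·6·√2·6) = 72/101.82 = 0.7071, so ∠UCW = 45°.

Therefore, the measure of angle ∠UCW = 45°.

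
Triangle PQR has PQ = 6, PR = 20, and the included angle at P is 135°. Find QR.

By the law of cosines: QR^2 = PQ^2 + PR^2 - 2*PQ*PR*cos(P)
QR^2 = 6^2 + 20^2 - 2*6*20*cos(135°)
QR^2 = 36 + 400 - 240*(-sqrt(2)/2)
QR^2 = 120*sqrt(2) + 436
QR = 2*sqrt(30*sqrt(2) + 109)

2*sqrt(30*sqrt(2) + 109)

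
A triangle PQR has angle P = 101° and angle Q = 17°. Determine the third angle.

The interior angles sum to 180°: angle R = 180 - 101 - 17 = 62°.
The triangle is obtuse (angles 101°, 17°, 62°).

62 degrees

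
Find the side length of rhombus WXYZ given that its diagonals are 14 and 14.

The diagonals of a rhombus bisect each other at right angles.
Half-diagonals: 14/2 = 7 and 14/2 = 7
side = sqrt(7^2 + 7^2)
side = sqrt(49 + 49)
side = sqrt(98) = 7*sqrt(2)

7*sqrt(2)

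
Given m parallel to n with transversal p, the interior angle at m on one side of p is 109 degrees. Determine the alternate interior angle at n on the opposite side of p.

Alternate interior angles are equal: 109 degrees.

109 degrees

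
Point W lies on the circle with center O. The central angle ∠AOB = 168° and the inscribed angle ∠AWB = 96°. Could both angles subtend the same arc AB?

By the inscribed angle theorem, the inscribed angle for a central angle of 168° should be 168° / 2 = 84°.
The given inscribed angle is 96°, which does not equal 84°.
Therefore, no, they do not correspond to the same arc.

No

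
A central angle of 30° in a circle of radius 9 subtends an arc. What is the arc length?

Arc length = 2π(9)(1/12) = 3*pi/2

3*pi/2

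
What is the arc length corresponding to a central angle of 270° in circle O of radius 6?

Arc length = 2π(6)(3/4) = 9*pi

9*pi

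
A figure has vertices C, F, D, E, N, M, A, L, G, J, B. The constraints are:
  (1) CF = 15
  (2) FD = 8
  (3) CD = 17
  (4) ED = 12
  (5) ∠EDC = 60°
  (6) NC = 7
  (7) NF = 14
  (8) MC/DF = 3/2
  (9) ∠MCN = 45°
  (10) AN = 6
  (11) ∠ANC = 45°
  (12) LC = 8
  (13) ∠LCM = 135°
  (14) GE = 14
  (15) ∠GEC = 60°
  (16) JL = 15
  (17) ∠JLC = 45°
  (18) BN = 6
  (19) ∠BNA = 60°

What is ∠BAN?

Step 1: By the law of cosines on triangle ANB: AB² = 6² + 6² − 2·6·6·cos(60°) = 36, so AB = 6.
Step 2: By the inverse law of cosines on triangle BAN: cos(∠BAN) = (6² + 6² − 6²) / (2·6·6) = 36/72 = 0.5, so ∠BAN = 60°.

Therefore, the measure of angle ∠BAN = 60°.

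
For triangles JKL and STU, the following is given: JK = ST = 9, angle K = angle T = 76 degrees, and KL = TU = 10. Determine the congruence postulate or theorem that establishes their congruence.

Consider the given information: JK = ST = 9, angle K = angle T = 76 degrees, and KL = TU = 10
This is not SSS or HL: SSS requires all three pairs of sides, but we don't have that. HL only applies to right triangles with matching hypotenuse and leg.
The correct criterion is SAS. Two pairs of corresponding sides and the included angle are equal (Side-Angle-Side).

SAS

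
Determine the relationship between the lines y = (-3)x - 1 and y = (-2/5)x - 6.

Slope of line 1: m1 = -3
Slope of line 2: m2 = -2/5
m1 != m2 and m1*m2 = 6/5 != -1. Neither.

Neither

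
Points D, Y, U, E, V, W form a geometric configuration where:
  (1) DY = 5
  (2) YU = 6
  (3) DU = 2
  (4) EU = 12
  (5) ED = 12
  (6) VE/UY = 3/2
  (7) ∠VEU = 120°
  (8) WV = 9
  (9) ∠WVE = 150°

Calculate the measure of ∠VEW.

From the given relations: VE = 3/2·UY = 3/2·6 = 9.
Step 1: By the law of cosines on triangle EVW: EW² = 9² + 9² − 2·9·9·cos(150°) = 302.3, so EW ≈ 17.39.
Step 2: By the inverse law of cosines on triangle VEW: cos(∠VEW) = (9² + 17.39² − 9²) / (2·9·17.39) = 302.3/312.96 = 0.9659, so ∠VEW = 15°.

Therefore, the measure of angle ∠VEW = 15°.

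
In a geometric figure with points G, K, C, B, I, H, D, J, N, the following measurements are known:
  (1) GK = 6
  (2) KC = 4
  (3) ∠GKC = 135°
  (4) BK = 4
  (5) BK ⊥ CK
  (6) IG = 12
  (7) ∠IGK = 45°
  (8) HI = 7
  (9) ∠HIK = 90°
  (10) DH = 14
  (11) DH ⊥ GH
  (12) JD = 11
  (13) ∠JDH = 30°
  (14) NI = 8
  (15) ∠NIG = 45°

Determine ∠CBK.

Step 1: By the law of cosines on triangle BKC: BC² = 4² + 4² − 2·4·4·cos(90°) = 32, so BC = 4·√2.
Step 2: By the inverse law of cosines on triangle CBK: cos(∠CBK) = ((4·√2)² + 4² − 4²) / (2·4·√2·4) = 32/45.25 = 0.7071, so ∠CBK = 45°.

Therefore, the measure of angle ∠CBK = 45°.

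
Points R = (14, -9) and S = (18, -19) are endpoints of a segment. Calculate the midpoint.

The midpoint is the average of the coordinates:
x: (14 + 18)/2 = 16
y: (-9 + -19)/2 = -14
Midpoint = (16, -14)

(16, -14)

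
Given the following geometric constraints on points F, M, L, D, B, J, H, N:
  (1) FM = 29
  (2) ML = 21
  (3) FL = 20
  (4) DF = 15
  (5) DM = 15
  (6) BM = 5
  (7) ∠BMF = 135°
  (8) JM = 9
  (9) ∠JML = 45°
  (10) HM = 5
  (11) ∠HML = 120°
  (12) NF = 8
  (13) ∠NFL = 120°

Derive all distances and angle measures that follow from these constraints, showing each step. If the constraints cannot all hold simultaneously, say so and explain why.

The constraints are consistent.

Step 1: From FM = 29, MB = 5, and ∠FMB = 135°, by the law of cosines:
  FB² = FM² + MB² - 2·FM·MB·cos(135°) = 841 + 25 + 205.1 = 1071
  FB ≈ 32.73

Step 2: From LM = 21, MJ = 9, and ∠LMJ = 45°, by the law of cosines:
  LJ² = LM² + MJ² - 2·LM·MJ·cos(45°) = 441 + 81 - 267.3 = 254.7
  LJ ≈ 15.96

Step 3: From LM = 21, MH = 5, and ∠LMH = 120°, by the law of cosines:
  LH² = LM² + MH² - 2·LM·MH·cos(120°) = 441 + 25 + 105 = 571
  LH ≈ 23.9

Step 4: From LF = 20, FN = 8, and ∠LFN = 120°, by the law of cosines:
  LN² = LF² + FN² - 2·LF·FN·cos(120°) = 400 + 64 + 160 = 624
  LN = 4·√39

Step 5: From FD = 15, FM = 29, DM = 15, by the inverse law of cosines:
  cos(∠DFM) = (FD² + FM² - DM²) / (2·FD·FM)
  ∠DFM = 14.84°

Step 6: From FL = 20, FM = 29, LM = 21, by the inverse law of cosines:
  cos(∠LFM) = (FL² + FM² - LM²) / (2·FL·FM)
  ∠LFM = 46.4°

Step 7: From MD = 15, MF = 29, DF = 15, by the inverse law of cosines:
  cos(∠DMF) = (MD² + MF² - DF²) / (2·MD·MF)
  ∠DMF = 14.84°

Step 8: From MF = 29, ML = 21, FL = 20, by the inverse law of cosines:
  cos(∠FML) = (MF² + ML² - FL²) / (2·MF·ML)
  ∠FML = 43.6°

Step 9: From LF = 20, LM = 21, FM = 29, by the inverse law of cosines:
  cos(∠FLM) = (LF² + LM² - FM²) / (2·LF·LM)
  ∠FLM = 90°

Step 10: From DF = 15, DM = 15, FM = 29, by the inverse law of cosines:
  cos(∠FDM) = (DF² + DM² - FM²) / (2·DF·DM)
  ∠FDM = 150.33°

Step 11: From FB = 32.73, FM = 29, BM = 5, by the inverse law of cosines:
  cos(∠BFM) = (FB² + FM² - BM²) / (2·FB·FM)
  ∠BFM = 6.2°

Step 12: From LF = 20, LN = 4·√39, FN = 8, by the inverse law of cosines:
  cos(∠FLN) = (LF² + LN² - FN²) / (2·LF·LN)
  ∠FLN = 16.1°

Step 13: From LH = 23.9, LM = 21, HM = 5, by the inverse law of cosines:
  cos(∠HLM) = (LH² + LM² - HM²) / (2·LH·LM)
  ∠HLM = 10.44°

Step 14: From LJ = 15.96, LM = 21, JM = 9, by the inverse law of cosines:
  cos(∠JLM) = (LJ² + LM² - JM²) / (2·LJ·LM)
  ∠JLM = 23.5°

Step 15: From BF = 32.73, BM = 5, FM = 29, by the inverse law of cosines:
  cos(∠FBM) = (BF² + BM² - FM²) / (2·BF·BM)
  ∠FBM = 38.8°

Step 16: From JL = 15.96, JM = 9, LM = 21, by the inverse law of cosines:
  cos(∠LJM) = (JL² + JM² - LM²) / (2·JL·JM)
  ∠LJM = 111.5°

Step 17: From HL = 23.9, HM = 5, LM = 21, by the inverse law of cosines:
  cos(∠LHM) = (HL² + HM² - LM²) / (2·HL·HM)
  ∠LHM = 49.56°

Step 18: From NF = 8, NL = 4·√39, FL = 20, by the inverse law of cosines:
  cos(∠FNL) = (NF² + NL² - FL²) / (2·NF·NL)
  ∠FNL = 43.9°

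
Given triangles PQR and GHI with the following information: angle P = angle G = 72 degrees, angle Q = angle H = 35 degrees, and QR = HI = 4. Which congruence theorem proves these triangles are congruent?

The given information provides:
angle P = angle G = 72 degrees, angle Q = angle H = 35 degrees, and QR = HI = 4
This matches the AAS congruence theorem.
Two pairs of corresponding angles and a non-included side are equal (Angle-Angle-Side).

AAS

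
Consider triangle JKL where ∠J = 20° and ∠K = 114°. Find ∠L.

angle L = 180 - 20 - 114 = 46 degrees.

46 degrees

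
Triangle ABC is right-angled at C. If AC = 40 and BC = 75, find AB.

By the Pythagorean theorem: AB^2 = AC^2 + BC^2
AB^2 = 40^2 + 75^2 = 1600 + 5625 = 7225
AB = sqrt(7225) = 85

85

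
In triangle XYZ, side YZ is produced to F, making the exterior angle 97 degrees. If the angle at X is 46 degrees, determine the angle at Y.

angle Y = 97 - 46 = 51 degrees (exterior angle theorem).

51 degrees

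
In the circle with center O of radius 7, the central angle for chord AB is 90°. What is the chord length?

Drop a perpendicular from the center to the chord, bisecting both the chord and the central angle.
Each half-chord = r sin(θ/2) = 7 sin(45°).
The full chord = 2 × 7 × sin(45°) = 7*sqrt(2).

7*sqrt(2)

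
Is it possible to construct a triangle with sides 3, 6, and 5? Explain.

Sort the sides: 3, 5, 6.
It suffices to check that the sum of the two smallest exceeds the largest:
3 + 5 = 8 > 6. ✓
Yes, a valid triangle can be formed.

Yes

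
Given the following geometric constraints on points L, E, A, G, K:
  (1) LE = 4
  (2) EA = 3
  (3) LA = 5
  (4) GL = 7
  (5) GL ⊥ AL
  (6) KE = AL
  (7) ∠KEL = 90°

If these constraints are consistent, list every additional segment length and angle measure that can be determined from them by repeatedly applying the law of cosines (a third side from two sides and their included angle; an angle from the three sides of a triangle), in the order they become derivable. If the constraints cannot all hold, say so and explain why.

The constraints are consistent. Derivable facts, in order:
After 1 step:
- AG = √74
- LK = √41
- ∠AEL = 90°
- ∠ALE = 36.87°
- ∠EAL = 53.13°
After 2 steps:
- ∠AGL = 35.54°
- ∠EKL = 38.66°
- ∠ELK = 51.34°
- ∠GAL = 54.46°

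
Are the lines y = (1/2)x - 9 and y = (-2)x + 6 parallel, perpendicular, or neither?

Slope of line 1: m1 = 1/2
Slope of line 2: m2 = -2
Two lines are perpendicular when the product of their slopes is -1 (negative reciprocals).
m1 * m2 = (1/2) * (-2) = -1, confirming perpendicularity.

Perpendicular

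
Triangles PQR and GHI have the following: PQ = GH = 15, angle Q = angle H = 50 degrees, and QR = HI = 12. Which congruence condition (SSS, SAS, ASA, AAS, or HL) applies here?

The given information provides:
PQ = GH = 15, angle Q = angle H = 50 degrees, and QR = HI = 12
This matches the SAS congruence theorem.
Two pairs of corresponding sides and the included angle are equal (Side-Angle-Side).

SAS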